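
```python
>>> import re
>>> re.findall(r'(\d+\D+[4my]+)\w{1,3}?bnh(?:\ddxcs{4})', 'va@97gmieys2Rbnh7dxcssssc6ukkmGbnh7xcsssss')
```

The pattern matches one or more of a digit, then one or more of a non-digit, then one or more of one of [4my] (captured); then 1 to 3 of a word character (lazy), then the literal 'bnh'; then a digit, then the literal 'dxc', then exactly 4 of the literal 's' (non-capturing group).
Because there's exactly one group, `findall` drops the full match and keeps group 1 from the one hit.

['97gmiey']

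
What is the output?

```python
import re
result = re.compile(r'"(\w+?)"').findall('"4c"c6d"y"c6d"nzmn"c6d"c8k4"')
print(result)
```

['4c', 'y', 'nzmn', 'c8k4']

Scanning left to right: at [0:4] match '"4c"', group 1 = '4c'; at [7:10] match '"y"', group 1 = 'y'; at [13:19] match '"nzmn"', group 1 = 'nzmn'; at [22:28] match '"c8k4"', group 1 = 'c8k4'.
Because there's exactly one group, `findall` drops the full match and keeps group 1 from each hit.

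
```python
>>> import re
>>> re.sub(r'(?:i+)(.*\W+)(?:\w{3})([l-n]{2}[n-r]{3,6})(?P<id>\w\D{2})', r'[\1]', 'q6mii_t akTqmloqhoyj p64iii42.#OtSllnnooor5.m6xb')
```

Each match is replaced using the text its own group 1 captured.

'q6m[_t akTqmloqhoyj p64iii42.#]6xb'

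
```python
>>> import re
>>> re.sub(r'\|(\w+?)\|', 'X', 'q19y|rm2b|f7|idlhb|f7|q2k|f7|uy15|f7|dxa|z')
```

'q19yXf7Xf7Xf7Xf7Xz'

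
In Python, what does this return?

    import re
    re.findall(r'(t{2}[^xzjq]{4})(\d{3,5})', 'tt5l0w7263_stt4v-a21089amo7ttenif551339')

[('tt5l0w', '7263'), ('tt4v-a', '21089'), ('ttenif', '55133')]

This matches exactly 2 of a literal 't', then exactly 4 of any character except [xzjq] (captured); then 3 to 5 of a digit (captured).
Scanning left to right: at [0:10] match 'tt5l0w7263', groups = ('tt5l0w', '7263'); at [12:23] match 'tt4v-a21089', groups = ('tt4v-a', '21089'); at [27:38] match 'ttenif55133', groups = ('ttenif', '55133').
2 groups means each result is a tuple of 2 captured strings — 3 here.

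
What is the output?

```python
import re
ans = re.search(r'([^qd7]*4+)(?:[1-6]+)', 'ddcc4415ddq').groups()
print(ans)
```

('cc44',)

The match spans [2:8] → 'cc4415'.
Captured: group 1 = 'cc44'.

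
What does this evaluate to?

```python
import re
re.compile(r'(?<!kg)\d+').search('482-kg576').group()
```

'482'

`(?!…)`/`(?<!…)` only lets a position through if the neighbouring text does NOT match; no characters are consumed.
The match spans [0:3] → '482'.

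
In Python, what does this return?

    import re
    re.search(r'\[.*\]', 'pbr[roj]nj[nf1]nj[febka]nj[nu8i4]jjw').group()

'[roj]nj[nf1]nj[febka]nj[nu8i4]'

`re.search` tries every starting position until one works.
The match spans [3:33] → '[roj]nj[nf1]nj[febka]nj[nu8i4]'.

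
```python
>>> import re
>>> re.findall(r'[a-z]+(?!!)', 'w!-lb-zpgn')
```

['lb', 'zpgn']

A negative assertion filters positions out without eating any characters.
No capturing groups, so `findall` returns the 2 full match strings.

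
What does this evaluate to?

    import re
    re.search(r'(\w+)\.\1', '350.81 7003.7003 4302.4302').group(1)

'7003'

`\1` has to match the exact text group 1 already captured.
Unlike `match`, `search` isn't anchored — it looks for the pattern anywhere in the string.
The match spans [7:16] → '7003.7003'.
Captured: group 1 = '7003'.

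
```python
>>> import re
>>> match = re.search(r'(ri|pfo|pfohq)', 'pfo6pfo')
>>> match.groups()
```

('pfo',)

The match spans [0:3] → 'pfo'.
Captured: group 1 = 'pfo'.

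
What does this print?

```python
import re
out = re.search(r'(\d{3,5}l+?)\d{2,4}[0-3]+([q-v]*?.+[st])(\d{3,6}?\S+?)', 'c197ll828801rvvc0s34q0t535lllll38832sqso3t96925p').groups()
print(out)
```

('197ll', 'rvvc0s34q0t535lllll38832sqso3t', '9692')

The match spans [1:46] → '197ll828801rvvc0s34q0t535lllll38832sqso3t9692'.
Captured: group 1 = '197ll', group 2 = 'rvvc0s34q0t535lllll38832sqso3t', group 3 = '9692'.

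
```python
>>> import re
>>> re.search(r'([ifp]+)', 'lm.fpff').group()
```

The pattern matches one or more of one of [ifp] (captured).
`re.search` tries every starting position until one works.
The match spans [3:7] → 'fpff'.
Captured: group 1 = 'fpff'.

'fpff'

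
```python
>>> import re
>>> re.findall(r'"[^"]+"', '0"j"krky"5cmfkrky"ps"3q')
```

['"j"', '"5cmfkrky"']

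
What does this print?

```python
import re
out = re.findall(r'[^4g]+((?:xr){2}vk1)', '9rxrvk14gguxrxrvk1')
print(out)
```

['xrxrvk1']

This matches one or more of any character except [4g]; then the literal 'xr' repeated 2 times, then the literal 'vk1' (captured).
Scanning left to right: at [10:18] match 'uxrxrvk1', group 1 = 'xrxrvk1'.
With a single group, `findall` returns only what that group captured — 1 item.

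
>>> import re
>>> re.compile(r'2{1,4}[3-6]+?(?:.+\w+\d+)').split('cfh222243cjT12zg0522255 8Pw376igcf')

['cfh', 'igcf']

The string is cut at each match, leaving 2 pieces.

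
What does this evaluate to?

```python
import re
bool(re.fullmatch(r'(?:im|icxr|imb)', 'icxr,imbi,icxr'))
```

`fullmatch` succeeds only if the pattern covers the string from start to end.
Here there's no way to consume every character, so the call returns None, and `bool(None)` is False.

False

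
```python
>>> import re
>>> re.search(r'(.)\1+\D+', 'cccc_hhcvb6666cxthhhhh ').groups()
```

('c',)

The backreference `\1` re-matches whatever the first group consumed, character for character.
`search` walks the string left to right and returns the first match it finds.
The match spans [0:10] → 'cccc_hhcvb'.
Captured: group 1 = 'c'.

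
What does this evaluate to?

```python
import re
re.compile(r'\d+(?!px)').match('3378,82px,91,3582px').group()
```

With `match`, the pattern is implicitly anchored at the beginning.
The match spans [0:4] → '3378'.

'3378'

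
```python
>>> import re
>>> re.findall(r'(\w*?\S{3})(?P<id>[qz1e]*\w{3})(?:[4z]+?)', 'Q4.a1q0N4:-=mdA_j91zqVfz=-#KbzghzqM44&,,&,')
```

[('Q4.a', '1q0N'), ('mdA_', 'j91'), ('#Kb', 'zgh')]

This matches zero or more of a word character (lazy), then exactly 3 of a non-whitespace character (captured); then zero or more of one of [qz1e], then exactly 3 of a word character (captured as 'id'); then one or more of one of [4z] (lazy) (non-capturing group).
A `+?`/`*?`/`{m,n}?` starts at its minimum and grows only as far as needed for what follows to match.
Matches: at [0:9] match 'Q4.a1q0N4', groups = ('Q4.a', '1q0N'); at [12:20] match 'mdA_j91z', groups = ('mdA_', 'j91'); at [26:33] match '#Kbzghz', groups = ('#Kb', 'zgh').
With 2 capturing groups, `findall` returns a 2-tuple per match.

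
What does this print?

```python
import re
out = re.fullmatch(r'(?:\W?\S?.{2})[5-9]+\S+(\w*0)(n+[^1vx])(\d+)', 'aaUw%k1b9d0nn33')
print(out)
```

None

Pattern: optionally a non-word character, then optionally a non-whitespace character, then exactly 2 of any character (non-capturing group); then one or more of a character in [5-9], then one or more of a non-whitespace character; then zero or more of a word character, then a literal '0' (captured); then one or more of a literal 'n', then any character except [1vx] (captured); then one or more of a digit (captured).
`fullmatch` succeeds only if the pattern covers the string from start to end.
Here the string isn't matched end-to-end, so the call returns None.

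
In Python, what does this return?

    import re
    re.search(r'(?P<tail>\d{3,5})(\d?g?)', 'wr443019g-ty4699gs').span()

(2, 9)

The pattern matches 3 to 5 of a digit (captured as 'tail'); then optionally a digit, then optionally the literal 'g' (captured).
The match spans [2:9] → '443019g'.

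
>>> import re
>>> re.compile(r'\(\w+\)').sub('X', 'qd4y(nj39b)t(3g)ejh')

Matches: at [4:11] → '(nj39b)'; at [12:16] → '(3g)'.
`sub` substitutes 'X' at each match site.

'qd4yXtXejh'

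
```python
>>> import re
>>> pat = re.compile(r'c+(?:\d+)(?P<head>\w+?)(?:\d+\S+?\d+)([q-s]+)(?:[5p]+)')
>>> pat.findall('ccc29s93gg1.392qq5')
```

[('s', 'qq')]

A non-greedy quantifier consumes as few characters as it can — just enough that the remainder of the pattern still matches from where it stops; whatever follows it matches normally.
2 groups means the one result is a tuple of 2 captured strings — 1 here.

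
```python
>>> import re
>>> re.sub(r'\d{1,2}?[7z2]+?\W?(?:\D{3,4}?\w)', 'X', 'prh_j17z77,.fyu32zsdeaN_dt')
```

Pattern: 1 to 2 of a digit (lazy), then one or more of one of [7z2] (lazy), then optionally a non-word character; then 3 to 4 of a non-digit (lazy), then a word character (non-capturing group).
A `+?`/`*?`/`{m,n}?` starts at its minimum and grows only as far as needed for what follows to match.
Matches: at [5:15] → '17z77,.fyu'; at [15:21] → '32zsde'.
Every occurrence is swapped for 'X'.

'prh_jXXaN_dt'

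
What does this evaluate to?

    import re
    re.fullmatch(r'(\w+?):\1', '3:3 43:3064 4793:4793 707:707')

None

`fullmatch` succeeds only if the pattern covers the string from start to end.
Here there's no way to consume every character, so the call returns None.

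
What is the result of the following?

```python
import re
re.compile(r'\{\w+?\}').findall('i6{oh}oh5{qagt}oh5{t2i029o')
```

['{oh}', '{qagt}']

Matches: at [2:6] → '{oh}'; at [9:15] → '{qagt}'.
Since nothing is captured, `findall` lists the 2 matched substrings directly.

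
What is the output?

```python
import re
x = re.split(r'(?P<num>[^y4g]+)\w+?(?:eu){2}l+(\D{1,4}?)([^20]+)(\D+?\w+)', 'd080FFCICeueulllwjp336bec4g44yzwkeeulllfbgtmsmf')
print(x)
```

The pattern matches one or more of any character except [y4g] (captured as 'num'); then one or more of a word character (lazy), then the literal 'eu' repeated 2 times, then one or more of a literal 'l'; then 1 to 4 of a non-digit (lazy) (captured); then one or more of any character except [20] (captured); then one or more of a non-digit (lazy), then one or more of a word character (captured).
Because the pattern has a capturing group, `split` also inserts each captured text between the pieces.

['', 'd080FFCI', 'w', 'jp336bec4g44yzwkeeulllfbgtms', 'mf', '']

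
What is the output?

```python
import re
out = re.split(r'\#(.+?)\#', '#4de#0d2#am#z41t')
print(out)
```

['', '4de', '0d2', 'am', 'z41t']

Matches to split on: at [0:5] → '#4de#'; at [8:12] → '#am#'.
Because the pattern has a capturing group, `split` also inserts each captured text between the pieces.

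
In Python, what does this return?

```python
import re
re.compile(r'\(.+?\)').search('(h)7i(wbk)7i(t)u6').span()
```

(0, 3)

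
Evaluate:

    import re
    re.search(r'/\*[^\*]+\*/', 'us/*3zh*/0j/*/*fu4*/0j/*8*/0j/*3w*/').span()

The match spans [2:9] → '/*3zh*/'.

(2, 9)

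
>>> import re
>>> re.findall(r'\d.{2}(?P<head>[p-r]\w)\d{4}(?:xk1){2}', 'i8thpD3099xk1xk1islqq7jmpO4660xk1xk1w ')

['pD', 'pO']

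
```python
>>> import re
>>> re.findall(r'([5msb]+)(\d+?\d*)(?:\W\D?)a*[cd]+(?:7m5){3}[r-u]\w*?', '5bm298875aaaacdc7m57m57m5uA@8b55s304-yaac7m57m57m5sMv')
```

[('b55s', '304')]

This matches one or more of one of [5msb] (captured); then one or more of a digit (lazy), then zero or more of a digit (captured); then a non-word character, then optionally a non-digit (non-capturing group); then zero or more of the literal 'a', then one or more of one of [cd], then the literal '7m5' repeated 3 times; then a character in [r-u], then zero or more of a word character (lazy).
Scanning left to right: at [29:51] match 'b55s304-yaac7m57m57m5s', groups = ('b55s', '304').
2 groups means the one result is a tuple of 2 captured strings — 1 here.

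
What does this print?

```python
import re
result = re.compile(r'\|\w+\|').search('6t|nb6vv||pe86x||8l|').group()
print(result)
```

|nb6vv|

The match spans [2:9] → '|nb6vv|'.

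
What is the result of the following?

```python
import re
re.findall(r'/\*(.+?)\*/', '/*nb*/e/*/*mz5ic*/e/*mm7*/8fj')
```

['nb', '/*mz5ic', 'mm7']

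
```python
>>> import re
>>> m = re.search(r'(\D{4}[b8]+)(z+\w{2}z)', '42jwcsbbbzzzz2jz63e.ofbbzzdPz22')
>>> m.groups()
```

The match spans [2:16] → 'jwcsbbbzzzz2jz'.
Captured: group 1 = 'jwcsbbb', group 2 = 'zzzz2jz'.

('jwcsbbb', 'zzzz2jz')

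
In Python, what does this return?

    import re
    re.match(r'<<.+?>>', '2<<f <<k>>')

With `match`, the pattern is implicitly anchored at the beginning.
Here position 0 doesn't satisfy it, so the call returns None.

None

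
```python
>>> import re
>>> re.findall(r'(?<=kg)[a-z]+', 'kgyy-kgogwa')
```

The `(?=…)`/`(?<=…)` assertion just peeks at neighbouring text; it doesn't advance the match position.
Walking the string: at [2:4] → 'yy'; at [7:11] → 'ogwa'.
Since nothing is captured, `findall` lists the 2 matched substrings directly.

['yy', 'ogwa']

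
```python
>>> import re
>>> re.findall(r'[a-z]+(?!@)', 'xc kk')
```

['xc', 'kk']

The negative lookaround is zero-width — it rules out positions where the adjacent text would match, without consuming anything.
With no groups in the pattern, `findall` gives back each whole match — 2 here.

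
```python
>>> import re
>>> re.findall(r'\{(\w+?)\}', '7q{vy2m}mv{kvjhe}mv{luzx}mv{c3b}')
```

With a single group, `findall` returns only what that group captured — 4 items.

['vy2m', 'kvjhe', 'luzx', 'c3b']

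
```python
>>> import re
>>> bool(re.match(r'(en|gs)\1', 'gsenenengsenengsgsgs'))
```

False

A backreference is literal: `\1` must see the identical characters the first group matched.
`match` is anchored at position 0; if the pattern doesn't fit there, it returns None.
Here the pattern fails at index 0, so the call returns None, and `bool(None)` is False.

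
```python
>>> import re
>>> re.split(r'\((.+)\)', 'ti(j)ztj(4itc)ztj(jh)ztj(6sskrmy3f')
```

['ti', 'j)ztj(4itc)ztj(jh', 'ztj(6sskrmy3f']

Matches to split on: at [2:21] → '(j)ztj(4itc)ztj(jh)'.
Because the pattern has a capturing group, `split` also inserts each captured text between the pieces.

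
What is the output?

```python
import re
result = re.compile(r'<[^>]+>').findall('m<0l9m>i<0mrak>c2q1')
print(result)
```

['<0l9m>', '<0mrak>']

Walking the string: at [1:7] → '<0l9m>'; at [8:15] → '<0mrak>'.
`findall` yields the raw match text (2 of them) because the pattern has no groups.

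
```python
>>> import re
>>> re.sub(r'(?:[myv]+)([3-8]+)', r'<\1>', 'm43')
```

The pattern matches one or more of one of [myv] (non-capturing group); then one or more of a character in [3-8] (captured).
Each match is replaced using the text its own group 1 captured.

'<43>'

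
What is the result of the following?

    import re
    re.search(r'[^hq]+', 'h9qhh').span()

Pattern: one or more of any character except [hq].
Unlike `match`, `search` isn't anchored — it looks for the pattern anywhere in the string.
The match spans [1:2] → '9'.

(1, 2)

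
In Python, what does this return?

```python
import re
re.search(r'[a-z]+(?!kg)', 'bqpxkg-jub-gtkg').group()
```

Because the assertion is negative and zero-width, positions next to the forbidden text are skipped.
`re.search` tries every starting position until one works.
The match spans [0:6] → 'bqpxkg'.

'bqpxkg'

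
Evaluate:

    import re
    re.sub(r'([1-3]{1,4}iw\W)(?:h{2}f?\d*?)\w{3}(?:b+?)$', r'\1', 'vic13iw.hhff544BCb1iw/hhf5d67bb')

Pattern: 1 to 4 of a character in [1-3], then the literal 'iw', then a non-word character (captured); then exactly 2 of the literal 'h', then optionally the literal 'f', then zero or more of a digit (lazy) (non-capturing group); then exactly 3 of a word character; then one or more of a literal 'b' (lazy) (non-capturing group); then anchored at the end.
Matches: at [18:31] → '1iw/hhf5d67bb'.
Each match is replaced using the text its own group 1 captured.

'vic13iw.hhff544BCb1iw/'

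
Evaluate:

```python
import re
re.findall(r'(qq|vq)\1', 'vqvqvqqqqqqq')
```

['vq', 'qq']

`\1` is not a pattern — it's the concrete string captured by group 1, re-applied verbatim.
One capturing group, so `findall` returns just the captured substring from each match — 2 in all.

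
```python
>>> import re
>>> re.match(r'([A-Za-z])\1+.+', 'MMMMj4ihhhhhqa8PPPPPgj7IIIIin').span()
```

(0, 29)

A backreference is literal: `\1` must see the identical characters the first group matched.
`re.match` won't scan ahead — the pattern has to work from the very first character.
The match spans [0:29] → 'MMMMj4ihhhhhqa8PPPPPgj7IIIIin'.
Captured: group 1 = 'M'.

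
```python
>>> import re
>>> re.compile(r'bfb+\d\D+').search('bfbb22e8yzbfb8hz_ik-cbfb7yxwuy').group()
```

The pattern matches the literal 'bf', then one or more of the literal 'b', then a digit; then one or more of a non-digit.
The match spans [10:24] → 'bfb8hz_ik-cbfb'.

'bfb8hz_ik-cbfb'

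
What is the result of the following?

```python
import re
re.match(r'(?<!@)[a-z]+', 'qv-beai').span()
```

(0, 2)

`re.match` only tries the pattern at the start of the string.
The match spans [0:2] → 'qv'.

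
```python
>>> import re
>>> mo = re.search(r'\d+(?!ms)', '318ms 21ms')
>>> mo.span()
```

Because the assertion is negative and zero-width, positions next to the forbidden text are skipped.
Unlike `match`, `search` isn't anchored — it looks for the pattern anywhere in the string.
The match spans [0:2] → '31'.

(0, 2)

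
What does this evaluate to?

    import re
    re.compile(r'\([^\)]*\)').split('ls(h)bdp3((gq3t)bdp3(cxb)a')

Matches to split on: at [2:5] → '(h)'; at [9:16] → '((gq3t)'; at [20:25] → '(cxb)'.
Splitting on the pattern gives 4 pieces.

['ls', 'bdp3', 'bdp3', 'a']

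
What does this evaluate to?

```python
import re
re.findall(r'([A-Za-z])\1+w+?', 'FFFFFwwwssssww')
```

The backreference `\1` re-matches whatever the first group consumed, character for character.
Matches: at [0:6] match 'FFFFFw', group 1 = 'F'; at [8:13] match 'ssssw', group 1 = 's'.
Because there's exactly one group, `findall` drops the full match and keeps group 1 from each hit.

['F', 's']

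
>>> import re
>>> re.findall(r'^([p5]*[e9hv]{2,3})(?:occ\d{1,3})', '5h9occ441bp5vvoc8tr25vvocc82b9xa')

['5h9']

This matches anchored at the start of the string; then zero or more of one of [p5], then 2 to 3 of one of [e9hv] (captured); then the literal 'occ', then 1 to 3 of a digit (non-capturing group).
Walking the string: at [0:9] match '5h9occ441', group 1 = '5h9'.
Because there's exactly one group, `findall` drops the full match and keeps group 1 from the one hit.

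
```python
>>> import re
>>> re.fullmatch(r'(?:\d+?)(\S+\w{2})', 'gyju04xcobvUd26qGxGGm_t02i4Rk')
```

None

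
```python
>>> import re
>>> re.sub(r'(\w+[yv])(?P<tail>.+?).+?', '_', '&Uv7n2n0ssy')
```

'&_2n0ssy'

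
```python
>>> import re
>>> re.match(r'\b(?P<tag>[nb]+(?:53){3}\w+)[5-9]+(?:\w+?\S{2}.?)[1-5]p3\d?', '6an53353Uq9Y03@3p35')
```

None

This matches a word boundary (`\b`, zero-width); then one or more of one of [nb], then the literal '53' repeated 3 times, then one or more of a word character (captured as 'tag'); then one or more of a character in [5-9]; then one or more of a word character (lazy), then exactly 2 of a non-whitespace character, then optionally any character (non-capturing group); then a character in [1-5], then the literal 'p3', then optionally a digit.
`re.match` only tries the pattern at the start of the string.
Here position 0 doesn't satisfy it, so the call returns None.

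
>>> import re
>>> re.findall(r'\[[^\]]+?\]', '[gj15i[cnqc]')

`findall` yields the raw match text (1 of them) because the pattern has no groups.

['[gj15i[cnqc]']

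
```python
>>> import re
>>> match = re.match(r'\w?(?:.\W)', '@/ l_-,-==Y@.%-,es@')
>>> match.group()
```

This matches optionally a word character; then any character, then a non-word character (non-capturing group).
With `match`, the pattern is implicitly anchored at the beginning.
The match spans [0:2] → '@/'.

'@/'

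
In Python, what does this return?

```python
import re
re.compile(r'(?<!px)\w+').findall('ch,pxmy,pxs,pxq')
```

['ch', 'pxmy', 'pxs', 'pxq']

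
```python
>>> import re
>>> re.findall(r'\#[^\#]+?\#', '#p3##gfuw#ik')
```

['#p3#', '#gfuw#']

Since nothing is captured, `findall` lists the 2 matched substrings directly.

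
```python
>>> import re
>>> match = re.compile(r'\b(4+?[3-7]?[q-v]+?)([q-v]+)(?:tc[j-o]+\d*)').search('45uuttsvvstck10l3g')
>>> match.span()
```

(0, 15)

The match spans [0:15] → '45uuttsvvstck10'.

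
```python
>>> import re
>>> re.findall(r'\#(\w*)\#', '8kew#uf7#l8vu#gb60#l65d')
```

Matches: at [4:9] match '#uf7#', group 1 = 'uf7'; at [13:19] match '#gb60#', group 1 = 'gb60'.
Because there's exactly one group, `findall` drops the full match and keeps group 1 from each hit.

['uf7', 'gb60']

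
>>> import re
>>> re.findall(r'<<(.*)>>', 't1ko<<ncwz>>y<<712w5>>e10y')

Matches: at [4:22] match '<<ncwz>>y<<712w5>>', group 1 = 'ncwz>>y<<712w5'.
One capturing group, so `findall` returns just the captured substring from the one match — 1 in all.

['ncwz>>y<<712w5']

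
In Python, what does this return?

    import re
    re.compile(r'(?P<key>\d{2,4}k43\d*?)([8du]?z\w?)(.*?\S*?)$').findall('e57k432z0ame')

[('57k432', 'z0', 'ame')]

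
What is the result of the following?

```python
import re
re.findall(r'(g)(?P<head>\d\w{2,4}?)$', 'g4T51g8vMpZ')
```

[('g', '8vMpZ')]

With 2 capturing groups, `findall` returns a 2-tuple per match.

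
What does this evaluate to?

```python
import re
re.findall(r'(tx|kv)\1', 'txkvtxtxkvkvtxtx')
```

['tx', 'kv', 'tx']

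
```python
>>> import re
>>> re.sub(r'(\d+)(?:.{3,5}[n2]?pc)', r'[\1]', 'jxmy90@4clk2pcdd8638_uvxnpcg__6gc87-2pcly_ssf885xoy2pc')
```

Pattern: one or more of a digit (captured); then 3 to 5 of any character, then optionally one of [n2], then the literal 'pc' (non-capturing group).
Matches: at [4:14] → '90@4clk2pc'; at [16:27] → '8638_uvxnpc'; at [30:39] → '6gc87-2pc'; at [45:54] → '885xoy2pc'.
`\1` in the replacement pulls in group 1's text for each match.

'jxmy[90]dd[8638]g__[6]ly_ssf[885]'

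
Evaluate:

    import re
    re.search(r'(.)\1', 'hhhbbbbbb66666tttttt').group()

'hh'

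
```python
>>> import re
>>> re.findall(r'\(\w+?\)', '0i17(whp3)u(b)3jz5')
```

['(whp3)', '(b)']

Walking the string: at [4:10] → '(whp3)'; at [11:14] → '(b)'.
`findall` yields the raw match text (2 of them) because the pattern has no groups.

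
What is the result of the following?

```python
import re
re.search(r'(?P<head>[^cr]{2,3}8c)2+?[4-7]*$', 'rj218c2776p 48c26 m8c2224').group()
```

'6 m8c2224'

Pattern: 2 to 3 of any character except [cr], then the literal '8c' (captured as 'head'); then one or more of a literal '2' (lazy), then zero or more of a character in [4-7]; then anchored at the end.
`re.search` tries every starting position until one works.
The match spans [16:25] → '6 m8c2224'.
Captured: group 1 = '6 m8c'.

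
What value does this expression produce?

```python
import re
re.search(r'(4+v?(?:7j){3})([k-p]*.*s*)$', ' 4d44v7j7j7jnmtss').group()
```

The pattern matches one or more of the literal '4', then optionally the literal 'v', then the literal '7j' repeated 3 times (captured); then zero or more of a character in [k-p], then zero or more of any character, then zero or more of the literal 's' (captured); then anchored at the end.
Unlike `match`, `search` isn't anchored — it looks for the pattern anywhere in the string.
The match spans [3:17] → '44v7j7j7jnmtss'.
Captured: group 1 = '44v7j7j7j', group 2 = 'nmtss'.

'44v7j7j7jnmtss'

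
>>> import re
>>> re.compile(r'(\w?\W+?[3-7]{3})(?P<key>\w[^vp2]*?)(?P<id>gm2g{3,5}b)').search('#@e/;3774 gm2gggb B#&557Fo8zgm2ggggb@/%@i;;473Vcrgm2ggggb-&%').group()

'e/;3774 gm2gggb'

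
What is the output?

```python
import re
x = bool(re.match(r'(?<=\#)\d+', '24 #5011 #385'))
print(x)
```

False

The `(?=…)`/`(?<=…)` assertion just peeks at neighbouring text; it doesn't advance the match position.
`re.match` won't scan ahead — the pattern has to work from the very first character.
Here the pattern fails at index 0, so the call returns None, and `bool(None)` is False.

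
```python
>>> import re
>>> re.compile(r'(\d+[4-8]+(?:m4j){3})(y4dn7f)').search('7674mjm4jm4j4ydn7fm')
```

None

Pattern: one or more of a digit, then one or more of a character in [4-8], then the literal 'm4j' repeated 3 times (captured); then the literal 'y4d', then the literal 'n7f' (captured).
`re.search` scans for the first position where the pattern succeeds.
Here no position works, so the call returns None.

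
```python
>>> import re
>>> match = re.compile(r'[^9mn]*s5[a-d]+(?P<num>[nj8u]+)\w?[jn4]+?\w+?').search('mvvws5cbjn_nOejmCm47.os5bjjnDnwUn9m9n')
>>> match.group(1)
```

This matches zero or more of any character except [9mn], then the literal 's5', then one or more of a character in [a-d]; then one or more of one of [nj8u] (captured as 'num'); then optionally a word character, then one or more of one of [jn4] (lazy); then one or more of a word character (lazy).
`re.search` tries every starting position until one works.
The match spans [1:13] → 'vvws5cbjn_nO'.
Captured: group 1 = 'jn'.

'jn'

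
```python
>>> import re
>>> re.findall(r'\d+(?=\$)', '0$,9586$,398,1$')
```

Lookahead/lookbehind check context without consuming it, so the matched span excludes the asserted characters.
Scanning left to right: at [0:1] → '0'; at [3:7] → '9586'; at [13:14] → '1'.
Since nothing is captured, `findall` lists the 3 matched substrings directly.

['0', '9586', '1']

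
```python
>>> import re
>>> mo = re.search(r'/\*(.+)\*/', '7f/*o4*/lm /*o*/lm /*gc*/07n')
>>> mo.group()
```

`search` walks the string left to right and returns the first match it finds.
The match spans [2:25] → '/*o4*/lm /*o*/lm /*gc*/'.
Captured: group 1 = 'o4*/lm /*o*/lm /*gc'.

'/*o4*/lm /*o*/lm /*gc*/'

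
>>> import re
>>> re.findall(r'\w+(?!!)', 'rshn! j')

['rsh', 'j']

`(?!…)`/`(?<!…)` only lets a position through if the neighbouring text does NOT match; no characters are consumed.
`findall` yields the raw match text (2 of them) because the pattern has no groups.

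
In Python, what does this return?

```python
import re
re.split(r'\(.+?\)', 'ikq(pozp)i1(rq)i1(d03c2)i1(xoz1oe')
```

['ikq', 'i1', 'i1', 'i1(xoz1oe']

Lazy quantifiers expand one character at a time until the remainder of the pattern can match.
Matches to split on: at [3:9] → '(pozp)'; at [11:15] → '(rq)'; at [17:24] → '(d03c2)'.
`split` removes every match and returns the 4 fragments in between.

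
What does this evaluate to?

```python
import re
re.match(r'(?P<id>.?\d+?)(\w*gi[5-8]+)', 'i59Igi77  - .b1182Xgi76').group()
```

'i59Igi77'

The pattern matches optionally any character, then one or more of a digit (lazy) (captured as 'id'); then zero or more of a word character, then the literal 'gi', then one or more of a character in [5-8] (captured).
`re.match` won't scan ahead — the pattern has to work from the very first character.
The match spans [0:8] → 'i59Igi77'.
Captured: group 1 = 'i5', group 2 = '9Igi77'.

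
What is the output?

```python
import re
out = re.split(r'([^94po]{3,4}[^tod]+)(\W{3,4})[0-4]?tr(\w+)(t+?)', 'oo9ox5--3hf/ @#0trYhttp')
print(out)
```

Pattern: 3 to 4 of any character except [94po], then one or more of any character except [tod] (captured); then 3 to 4 of a non-word character (captured); then optionally a character in [0-4], then the literal 'tr'; then one or more of a word character (captured); then one or more of a literal 't' (lazy) (captured).
Matches to split on: at [4:22] → 'x5--3hf/ @#0trYhtt'.
The group in the pattern means `split` returns the separators' captures alongside the pieces.

['oo9o', 'x5--3hf/', ' @#', 'Yht', 't', 'p']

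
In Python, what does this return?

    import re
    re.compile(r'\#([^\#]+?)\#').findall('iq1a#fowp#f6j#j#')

['fowp', 'j']

With a single group, `findall` returns only what that group captured — 2 items.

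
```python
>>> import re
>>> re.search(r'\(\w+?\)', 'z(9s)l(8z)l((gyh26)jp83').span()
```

The match spans [1:5] → '(9s)'.

(1, 5)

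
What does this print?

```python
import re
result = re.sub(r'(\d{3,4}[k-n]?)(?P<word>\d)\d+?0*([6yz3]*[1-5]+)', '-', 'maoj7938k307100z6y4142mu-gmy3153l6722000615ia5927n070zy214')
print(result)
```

maoj-00z6y4142mu-gmy--ia-

`sub` substitutes '-' at each match site.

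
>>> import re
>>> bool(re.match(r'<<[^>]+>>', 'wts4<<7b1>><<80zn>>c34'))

`re.match` only tries the pattern at the start of the string.
Here the pattern fails at index 0, so the call returns None, and `bool(None)` is False.

False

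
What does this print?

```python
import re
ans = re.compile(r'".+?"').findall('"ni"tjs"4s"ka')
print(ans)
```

['"ni"', '"4s"']

Scanning left to right: at [0:4] → '"ni"'; at [7:11] → '"4s"'.
No capturing groups, so `findall` returns the 2 full match strings.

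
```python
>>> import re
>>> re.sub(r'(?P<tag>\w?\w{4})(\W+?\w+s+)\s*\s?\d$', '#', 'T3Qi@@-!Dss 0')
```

This matches optionally a word character, then exactly 4 of a word character (captured as 'tag'); then one or more of a non-word character (lazy), then one or more of a word character, then one or more of the literal 's' (captured); then zero or more of whitespace, then optionally whitespace, then a digit; then anchored at the end.
`sub` substitutes '#' at each match site.

'#'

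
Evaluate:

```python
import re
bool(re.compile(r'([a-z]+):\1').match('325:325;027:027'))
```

False

`\1` has to match the exact text group 1 already captured.
With `match`, the pattern is implicitly anchored at the beginning.
Here position 0 doesn't satisfy it, so the call returns None, and `bool(None)` is False.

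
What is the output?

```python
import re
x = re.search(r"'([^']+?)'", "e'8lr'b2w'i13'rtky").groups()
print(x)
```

`re.search` scans for the first position where the pattern succeeds.
The match spans [1:6] → "'8lr'".
Captured: group 1 = '8lr'.

('8lr',)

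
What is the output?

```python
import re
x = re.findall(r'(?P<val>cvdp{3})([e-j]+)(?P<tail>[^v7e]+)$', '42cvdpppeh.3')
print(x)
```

Pattern: the literal 'cvd', then exactly 3 of a literal 'p' (captured as 'val'); then one or more of a character in [e-j] (captured); then one or more of any character except [v7e] (captured as 'tail'); then anchored at the end.
Walking the string: at [2:12] match 'cvdpppeh.3', groups = ('cvdppp', 'eh', '.3').
3 groups means the one result is a tuple of 3 captured strings — 1 here.

[('cvdppp', 'eh', '.3')]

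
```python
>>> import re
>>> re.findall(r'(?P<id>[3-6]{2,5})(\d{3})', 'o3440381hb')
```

Pattern: 2 to 5 of a character in [3-6] (captured as 'id'); then exactly 3 of a digit (captured).
Walking the string: at [1:7] match '344038', groups = ('344', '038').
`findall` packs the 2 group values into a tuple for every match.

[('344', '038')]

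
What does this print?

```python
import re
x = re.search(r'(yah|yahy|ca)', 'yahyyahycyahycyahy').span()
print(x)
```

(0, 3)

Alternation isn't longest-match — the leftmost alternative that fits at this position is chosen.
The match spans [0:3] → 'yah'.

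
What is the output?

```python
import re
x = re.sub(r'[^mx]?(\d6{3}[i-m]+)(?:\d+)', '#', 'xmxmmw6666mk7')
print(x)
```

xmxmm#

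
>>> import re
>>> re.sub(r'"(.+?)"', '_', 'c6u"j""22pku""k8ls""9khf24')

'c6u___"9khf24'

With the lazy modifier that quantifier settles for the fewest repetitions that let the rest of the pattern succeed (the atoms after it are unaffected and can still be greedy).
Every occurrence is swapped for '_'.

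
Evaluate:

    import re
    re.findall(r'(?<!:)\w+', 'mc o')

Because the assertion is negative and zero-width, positions next to the forbidden text are skipped.
Matches: at [0:2] → 'mc'; at [3:4] → 'o'.
No capturing groups, so `findall` returns the 2 full match strings.

['mc', 'o']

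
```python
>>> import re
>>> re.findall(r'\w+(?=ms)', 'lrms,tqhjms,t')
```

['lr', 'tqhj']

The positive lookaround only admits positions where the adjacent text matches; those characters stay outside the span.
With no groups in the pattern, `findall` gives back each whole match — 2 here.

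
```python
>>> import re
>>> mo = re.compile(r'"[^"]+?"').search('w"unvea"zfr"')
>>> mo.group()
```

Unlike `match`, `search` isn't anchored — it looks for the pattern anywhere in the string.
The match spans [1:8] → '"unvea"'.

'"unvea"'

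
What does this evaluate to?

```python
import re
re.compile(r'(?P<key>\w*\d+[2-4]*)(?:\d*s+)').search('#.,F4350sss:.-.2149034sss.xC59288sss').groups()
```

('F4350',)

This matches zero or more of a word character, then one or more of a digit, then zero or more of a character in [2-4] (captured as 'key'); then zero or more of a digit, then one or more of a literal 's' (non-capturing group).
`re.search` scans for the first position where the pattern succeeds.
The match spans [3:11] → 'F4350sss'.
Captured: group 1 = 'F4350'.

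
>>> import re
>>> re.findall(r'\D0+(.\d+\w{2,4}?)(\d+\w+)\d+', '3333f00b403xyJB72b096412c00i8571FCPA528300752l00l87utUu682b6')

[('b403xyJB', '72b096412c00i8571FCPA528300752l00l87utUu682b')]

Pattern: a non-digit, then one or more of a literal '0'; then any character, then one or more of a digit, then 2 to 4 of a word character (lazy) (captured); then one or more of a digit, then one or more of a word character (captured); then one or more of a digit.
Scanning left to right: at [4:60] match 'f00b403xyJB72b096412c00i8571FCPA528300752l00l87utUu682b6', groups = ('b403xyJB', '72b096412c00i8571FCPA528300752l00l87utUu682b').
`findall` packs the 2 group values into a tuple for every match.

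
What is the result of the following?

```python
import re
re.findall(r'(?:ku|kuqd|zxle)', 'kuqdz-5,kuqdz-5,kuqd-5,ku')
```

Branches in `(...|...)` are attempted left-to-right; the first branch that allows the whole pattern to succeed is taken.
With no groups in the pattern, `findall` gives back each whole match — 4 here.

['ku', 'ku', 'ku', 'ku']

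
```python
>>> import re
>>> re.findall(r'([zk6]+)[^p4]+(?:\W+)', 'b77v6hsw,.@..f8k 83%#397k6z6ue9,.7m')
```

['6']

One capturing group, so `findall` returns just the captured substring from the one match — 1 in all.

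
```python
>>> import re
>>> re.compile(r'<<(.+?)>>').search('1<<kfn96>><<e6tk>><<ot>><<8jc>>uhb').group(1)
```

The match spans [1:10] → '<<kfn96>>'.
Captured: group 1 = 'kfn96'.

'kfn96'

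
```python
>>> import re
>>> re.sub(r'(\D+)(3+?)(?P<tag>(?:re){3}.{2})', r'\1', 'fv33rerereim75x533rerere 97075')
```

'fv75x533rerere 97075'

This matches one or more of a non-digit (captured); then one or more of a literal '3' (lazy) (captured); then the literal 're' repeated 3 times, then exactly 2 of any character (captured as 'tag').
Matches: at [0:12] → 'fv33rerereim'.
Each match is replaced using the text its own group 1 captured.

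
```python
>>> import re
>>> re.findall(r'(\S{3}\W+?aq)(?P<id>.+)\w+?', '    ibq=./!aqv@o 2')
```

[('ibq=./!aq', 'v@o ')]

Pattern: exactly 3 of a non-whitespace character, then one or more of a non-word character (lazy), then the literal 'aq' (captured); then one or more of any character (captured as 'id'); then one or more of a word character (lazy).
Scanning left to right: at [4:18] match 'ibq=./!aqv@o 2', groups = ('ibq=./!aq', 'v@o ').
Multiple groups make `findall` return tuples — one 2-tuple for the one match.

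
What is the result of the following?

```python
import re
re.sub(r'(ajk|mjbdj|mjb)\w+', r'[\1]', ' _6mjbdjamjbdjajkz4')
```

' _6[mjbdj]'

Alternation isn't longest-match — the leftmost alternative that fits at this position is chosen.
The replacement refers to a captured group, so each match is rewritten using its own captured text.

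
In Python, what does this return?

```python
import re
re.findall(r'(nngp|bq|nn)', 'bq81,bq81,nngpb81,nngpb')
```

['bq', 'bq', 'nngp', 'nngp']

`|` is ordered: at each position the engine commits to the first alternative that works.
Matches: at [0:2] match 'bq', group 1 = 'bq'; at [5:7] match 'bq', group 1 = 'bq'; at [10:14] match 'nngp', group 1 = 'nngp'; at [18:22] match 'nngp', group 1 = 'nngp'.
One capturing group, so `findall` returns just the captured substring from each match — 4 in all.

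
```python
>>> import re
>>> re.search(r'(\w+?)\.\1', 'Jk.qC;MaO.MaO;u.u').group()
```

'MaO.MaO'

After group 1 captures some text, `\1` only succeeds where that same text appears again.
`re.search` tries every starting position until one works.
The match spans [6:13] → 'MaO.MaO'.
Captured: group 1 = 'MaO'.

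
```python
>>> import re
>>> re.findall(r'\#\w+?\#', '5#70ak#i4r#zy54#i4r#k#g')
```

['#70ak#', '#zy54#', '#k#']

With no groups in the pattern, `findall` gives back each whole match — 3 here.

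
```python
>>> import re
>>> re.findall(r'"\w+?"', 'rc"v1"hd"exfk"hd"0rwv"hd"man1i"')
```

Walking the string: at [2:6] → '"v1"'; at [8:14] → '"exfk"'; at [16:22] → '"0rwv"'; at [24:31] → '"man1i"'.
With no groups in the pattern, `findall` gives back each whole match — 4 here.

['"v1"', '"exfk"', '"0rwv"', '"man1i"']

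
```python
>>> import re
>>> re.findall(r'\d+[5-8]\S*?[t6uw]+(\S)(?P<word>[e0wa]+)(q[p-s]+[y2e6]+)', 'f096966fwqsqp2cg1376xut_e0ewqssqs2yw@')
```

This matches one or more of a digit, then a character in [5-8]; then zero or more of a non-whitespace character (lazy), then one or more of one of [t6uw]; then a non-whitespace character (captured); then one or more of one of [e0wa] (captured as 'word'); then a literal 'q', then one or more of a character in [p-s], then one or more of one of [y2e6] (captured).
Matches: at [1:35] match '096966fwqsqp2cg1376xut_e0ewqssqs2y', groups = ('_', 'e0ew', 'qssqs2y').
3 groups means the one result is a tuple of 3 captured strings — 1 here.

[('_', 'e0ew', 'qssqs2y')]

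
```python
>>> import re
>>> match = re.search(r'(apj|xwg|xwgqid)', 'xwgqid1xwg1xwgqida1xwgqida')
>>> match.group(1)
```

'xwg'

The match spans [0:3] → 'xwg'.
Captured: group 1 = 'xwg'.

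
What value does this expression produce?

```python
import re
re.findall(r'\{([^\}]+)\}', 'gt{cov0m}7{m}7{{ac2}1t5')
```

['cov0m', 'm', '{ac2']

Scanning left to right: at [2:9] match '{cov0m}', group 1 = 'cov0m'; at [10:13] match '{m}', group 1 = 'm'; at [14:20] match '{{ac2}', group 1 = '{ac2'.
One capturing group, so `findall` returns just the captured substring from each match — 3 in all.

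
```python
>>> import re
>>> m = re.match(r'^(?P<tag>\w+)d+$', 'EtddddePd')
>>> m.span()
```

(0, 9)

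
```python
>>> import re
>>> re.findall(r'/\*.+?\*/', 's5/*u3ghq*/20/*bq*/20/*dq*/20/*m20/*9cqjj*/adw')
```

The `?` after the quantifier makes it lazy — it takes as little as possible before letting the rest of the pattern try.
With no groups in the pattern, `findall` gives back each whole match — 4 here.

['/*u3ghq*/', '/*bq*/', '/*dq*/', '/*m20/*9cqjj*/']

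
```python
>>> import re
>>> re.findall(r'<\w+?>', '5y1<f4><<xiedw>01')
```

Scanning left to right: at [3:7] → '<f4>'; at [8:15] → '<xiedw>'.
No capturing groups, so `findall` returns the 2 full match strings.

['<f4>', '<xiedw>']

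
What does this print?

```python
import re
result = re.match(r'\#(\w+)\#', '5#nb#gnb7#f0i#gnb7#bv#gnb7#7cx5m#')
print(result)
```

`match` is anchored at position 0; if the pattern doesn't fit there, it returns None.
Here the string doesn't start with a match, so the call returns None.

None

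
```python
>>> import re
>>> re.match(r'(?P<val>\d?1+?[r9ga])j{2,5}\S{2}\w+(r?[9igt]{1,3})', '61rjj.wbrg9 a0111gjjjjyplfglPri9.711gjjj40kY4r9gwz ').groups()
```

('61r', '9')

This matches optionally a digit, then one or more of the literal '1' (lazy), then one of [r9ga] (captured as 'val'); then 2 to 5 of a literal 'j', then exactly 2 of a non-whitespace character, then one or more of a word character; then optionally a literal 'r', then 1 to 3 of one of [9igt] (captured).
`match` is anchored at position 0; if the pattern doesn't fit there, it returns None.
The match spans [0:11] → '61rjj.wbrg9'.
Captured: group 1 = '61r', group 2 = '9'.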